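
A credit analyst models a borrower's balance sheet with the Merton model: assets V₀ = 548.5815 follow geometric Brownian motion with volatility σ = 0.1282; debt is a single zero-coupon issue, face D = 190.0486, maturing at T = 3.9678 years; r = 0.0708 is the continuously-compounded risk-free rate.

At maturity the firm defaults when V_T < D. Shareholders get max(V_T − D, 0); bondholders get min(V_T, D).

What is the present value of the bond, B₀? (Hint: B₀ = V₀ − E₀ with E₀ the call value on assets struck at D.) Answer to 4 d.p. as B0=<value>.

B0=143.5035

d₁ = [ln(V₀/D) + (r + σ²/2)T] / (σ√T)
   = [ln(548.5815/190.0486) + (0.0708 + 0.5·0.1282²)·3.9678] / (0.1282·√3.9678)
   = [1.060056 + 0.313526] / 0.255366 = 5.378878
d₂ = d₁ − σ√T = 5.378878 − 0.255366 = 5.123512
N(d₁) = 1.000000,  N(d₂) = 1.000000,  e^(−rT) = 0.755089
E₀ = V₀·N(d₁) − D·e^(−rT)·N(d₂)
   = 548.5815·1.000000 − 190.0486·0.755089·1.000000 = 405.077977
B₀ = V₀ − E₀ = 548.5815 − 405.077977 = 143.503523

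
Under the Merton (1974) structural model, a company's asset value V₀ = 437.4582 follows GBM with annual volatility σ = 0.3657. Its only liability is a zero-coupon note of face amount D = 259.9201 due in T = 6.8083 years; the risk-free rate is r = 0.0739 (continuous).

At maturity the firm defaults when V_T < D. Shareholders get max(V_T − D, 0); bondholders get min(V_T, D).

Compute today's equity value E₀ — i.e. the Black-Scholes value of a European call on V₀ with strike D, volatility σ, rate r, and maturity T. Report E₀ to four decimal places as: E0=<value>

E0=297.1261

d₁ = [ln(V₀/D) + (r + σ²/2)T] / (σ√T)
   = [ln(437.4582/259.9201) + (0.0739 + 0.5·0.3657²)·6.8083] / (0.3657·√6.8083)
   = [0.520607 + 0.958392] / 0.954211 = 1.549971
d₂ = d₁ − σ√T = 1.549971 − 0.954211 = 0.595761
N(d₁) = 0.939426,  N(d₂) = 0.724332,  e^(−rT) = 0.604633
E₀ = V₀·N(d₁) − D·e^(−rT)·N(d₂)
   = 437.4582·0.939426 − 259.9201·0.604633·0.724332 = 297.126112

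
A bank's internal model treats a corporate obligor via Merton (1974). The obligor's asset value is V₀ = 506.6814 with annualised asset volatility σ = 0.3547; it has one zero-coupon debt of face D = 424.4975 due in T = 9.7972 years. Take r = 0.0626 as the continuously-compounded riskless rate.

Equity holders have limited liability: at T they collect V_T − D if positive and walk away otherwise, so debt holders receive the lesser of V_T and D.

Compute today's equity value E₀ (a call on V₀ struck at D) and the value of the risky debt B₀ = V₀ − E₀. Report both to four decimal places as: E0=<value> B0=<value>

E0=325.4428 B0=181.2386

d₁ = [ln(V₀/D) + (r + σ²/2)T] / (σ√T)
   = [ln(506.6814/424.4975) + (0.0626 + 0.5·0.3547²)·9.7972] / (0.3547·√9.7972)
   = [0.176976 + 1.229608] / 1.110228 = 1.266933
d₂ = d₁ − σ√T = 1.266933 − 1.110228 = 0.156705
N(d₁) = 0.897410,  N(d₂) = 0.562261,  e^(−rT) = 0.541558
E₀ = V₀·N(d₁) − D·e^(−rT)·N(d₂)
   = 506.6814·0.897410 − 424.4975·0.541558·0.562261 = 325.442829
B₀ = V₀ − E₀ = 506.6814 − 325.442829 = 181.238571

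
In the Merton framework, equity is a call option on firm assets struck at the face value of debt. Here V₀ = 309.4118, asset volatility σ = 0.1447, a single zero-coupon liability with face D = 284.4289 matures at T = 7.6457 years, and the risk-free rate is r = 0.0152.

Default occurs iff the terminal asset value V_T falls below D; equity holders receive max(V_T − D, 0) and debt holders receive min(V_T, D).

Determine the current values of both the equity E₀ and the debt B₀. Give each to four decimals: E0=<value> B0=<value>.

E0=78.0867 B0=231.3251

d₁ = [ln(V₀/D) + (r + σ²/2)T] / (σ√T)
   = [ln(309.4118/284.4289) + (0.0152 + 0.5·0.1447²)·7.6457] / (0.1447·√7.6457)
   = [0.084190 + 0.196258] / 0.400108 = 0.700930
d₂ = d₁ − σ√T = 0.700930 − 0.400108 = 0.300822
N(d₁) = 0.758327,  N(d₂) = 0.618225,  e^(−rT) = 0.890284
E₀ = V₀·N(d₁) − D·e^(−rT)·N(d₂)
   = 309.4118·0.758327 − 284.4289·0.890284·0.618225 = 78.086737
B₀ = V₀ − E₀ = 309.4118 − 78.086737 = 231.325063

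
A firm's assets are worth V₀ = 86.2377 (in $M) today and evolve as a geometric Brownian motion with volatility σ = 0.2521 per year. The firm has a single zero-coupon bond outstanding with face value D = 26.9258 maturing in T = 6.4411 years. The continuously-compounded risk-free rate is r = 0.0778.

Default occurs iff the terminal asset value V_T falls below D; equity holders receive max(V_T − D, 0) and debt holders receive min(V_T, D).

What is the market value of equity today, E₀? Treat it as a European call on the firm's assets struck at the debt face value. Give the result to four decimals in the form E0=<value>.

E0=69.9580

d₁ = [ln(V₀/D) + (r + σ²/2)T] / (σ√T)
   = [ln(86.2377/26.9258) + (0.0778 + 0.5·0.2521²)·6.4411] / (0.2521·√6.4411)
   = [1.164023 + 0.705798] / 0.639813 = 2.922449
d₂ = d₁ − σ√T = 2.922449 − 0.639813 = 2.282637
N(d₁) = 0.998264,  N(d₂) = 0.988774,  e^(−rT) = 0.605853
E₀ = V₀·N(d₁) − D·e^(−rT)·N(d₂)
   = 86.2377·0.998264 − 26.9258·0.605853·0.988774 = 69.958000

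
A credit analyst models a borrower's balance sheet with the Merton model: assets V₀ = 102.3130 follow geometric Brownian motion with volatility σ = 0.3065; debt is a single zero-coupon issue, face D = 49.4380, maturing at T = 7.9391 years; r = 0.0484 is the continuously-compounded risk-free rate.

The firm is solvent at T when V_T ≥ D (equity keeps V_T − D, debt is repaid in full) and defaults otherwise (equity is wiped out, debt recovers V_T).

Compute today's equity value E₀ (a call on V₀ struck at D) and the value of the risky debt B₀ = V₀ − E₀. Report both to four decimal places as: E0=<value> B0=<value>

d₁ = [ln(V₀/D) + (r + σ²/2)T] / (σ√T)
   = [ln(102.3130/49.4380) + (0.0484 + 0.5·0.3065²)·7.9391] / (0.3065·√7.9391)
   = [0.727317 + 0.757161] / 0.863607 = 1.718928
d₂ = d₁ − σ√T = 1.718928 − 0.863607 = 0.855321
N(d₁) = 0.957186,  N(d₂) = 0.803813,  e^(−rT) = 0.680960
E₀ = V₀·N(d₁) − D·e^(−rT)·N(d₂)
   = 102.3130·0.957186 − 49.4380·0.680960·0.803813 = 70.872001
B₀ = V₀ − E₀ = 102.3130 − 70.872001 = 31.440999

E0=70.8720 B0=31.4410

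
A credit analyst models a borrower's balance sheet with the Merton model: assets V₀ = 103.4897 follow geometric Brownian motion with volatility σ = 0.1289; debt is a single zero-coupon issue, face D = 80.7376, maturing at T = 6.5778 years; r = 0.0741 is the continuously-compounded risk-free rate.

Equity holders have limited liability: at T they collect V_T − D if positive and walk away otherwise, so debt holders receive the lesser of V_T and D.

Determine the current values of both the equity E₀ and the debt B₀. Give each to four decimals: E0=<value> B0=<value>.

d₁ = [ln(V₀/D) + (r + σ²/2)T] / (σ√T)
   = [ln(103.4897/80.7376) + (0.0741 + 0.5·0.1289²)·6.5778] / (0.1289·√6.5778)
   = [0.248268 + 0.542061] / 0.330593 = 2.390641
d₂ = d₁ − σ√T = 2.390641 − 0.330593 = 2.060048
N(d₁) = 0.991591,  N(d₂) = 0.980303,  e^(−rT) = 0.614212
E₀ = V₀·N(d₁) − D·e^(−rT)·N(d₂)
   = 103.4897·0.991591 − 80.7376·0.614212·0.980303 = 54.006166
B₀ = V₀ − E₀ = 103.4897 − 54.006166 = 49.483534

E0=54.0062 B0=49.4835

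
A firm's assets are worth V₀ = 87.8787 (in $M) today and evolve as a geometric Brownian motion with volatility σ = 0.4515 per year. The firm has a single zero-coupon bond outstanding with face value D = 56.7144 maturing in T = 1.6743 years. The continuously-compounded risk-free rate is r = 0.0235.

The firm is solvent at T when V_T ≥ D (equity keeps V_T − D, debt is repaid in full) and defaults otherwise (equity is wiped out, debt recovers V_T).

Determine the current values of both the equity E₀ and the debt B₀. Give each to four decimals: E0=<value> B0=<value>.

d₁ = [ln(V₀/D) + (r + σ²/2)T] / (σ√T)
   = [ln(87.8787/56.7144) + (0.0235 + 0.5·0.4515²)·1.6743] / (0.4515·√1.6743)
   = [0.437929 + 0.210001] / 0.584217 = 1.109057
d₂ = d₁ − σ√T = 1.109057 − 0.584217 = 0.524840
N(d₁) = 0.866297,  N(d₂) = 0.700153,  e^(−rT) = 0.961418
E₀ = V₀·N(d₁) − D·e^(−rT)·N(d₂)
   = 87.8787·0.866297 − 56.7144·0.961418·0.700153 = 37.952377
B₀ = V₀ − E₀ = 87.8787 − 37.952377 = 49.926323

E0=37.9524 B0=49.9263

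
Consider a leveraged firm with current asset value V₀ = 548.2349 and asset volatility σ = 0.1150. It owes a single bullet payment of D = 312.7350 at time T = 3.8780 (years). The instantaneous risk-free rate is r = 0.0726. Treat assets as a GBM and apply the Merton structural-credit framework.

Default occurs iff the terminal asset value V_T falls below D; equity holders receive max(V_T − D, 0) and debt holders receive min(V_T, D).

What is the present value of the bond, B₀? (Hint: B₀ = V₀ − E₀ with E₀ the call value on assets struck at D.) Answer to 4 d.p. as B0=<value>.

B0=235.9937

d₁ = [ln(V₀/D) + (r + σ²/2)T] / (σ√T)
   = [ln(548.2349/312.7350) + (0.0726 + 0.5·0.1150²)·3.8780] / (0.1150·√3.8780)
   = [0.561348 + 0.307186] / 0.226465 = 3.835173
d₂ = d₁ − σ√T = 3.835173 − 0.226465 = 3.608708
N(d₁) = 0.999937,  N(d₂) = 0.999846,  e^(−rT) = 0.754619
E₀ = V₀·N(d₁) − D·e^(−rT)·N(d₂)
   = 548.2349·0.999937 − 312.7350·0.754619·0.999846 = 312.241163
B₀ = V₀ − E₀ = 548.2349 − 312.241163 = 235.993737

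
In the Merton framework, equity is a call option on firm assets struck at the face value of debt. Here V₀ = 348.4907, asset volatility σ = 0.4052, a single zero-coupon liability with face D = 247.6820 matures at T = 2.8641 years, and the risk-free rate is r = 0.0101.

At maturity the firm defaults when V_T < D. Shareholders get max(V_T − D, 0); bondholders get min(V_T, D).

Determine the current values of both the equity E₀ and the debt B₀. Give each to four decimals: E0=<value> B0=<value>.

d₁ = [ln(V₀/D) + (r + σ²/2)T] / (σ√T)
   = [ln(348.4907/247.6820) + (0.0101 + 0.5·0.4052²)·2.8641] / (0.4052·√2.8641)
   = [0.341466 + 0.264051] / 0.685746 = 0.883005
d₂ = d₁ − σ√T = 0.883005 − 0.685746 = 0.197258
N(d₁) = 0.811383,  N(d₂) = 0.578187,  e^(−rT) = 0.971487
E₀ = V₀·N(d₁) − D·e^(−rT)·N(d₂)
   = 348.4907·0.811383 − 247.6820·0.971487·0.578187 = 143.636141
B₀ = V₀ − E₀ = 348.4907 − 143.636141 = 204.854559

E0=143.6361 B0=204.8546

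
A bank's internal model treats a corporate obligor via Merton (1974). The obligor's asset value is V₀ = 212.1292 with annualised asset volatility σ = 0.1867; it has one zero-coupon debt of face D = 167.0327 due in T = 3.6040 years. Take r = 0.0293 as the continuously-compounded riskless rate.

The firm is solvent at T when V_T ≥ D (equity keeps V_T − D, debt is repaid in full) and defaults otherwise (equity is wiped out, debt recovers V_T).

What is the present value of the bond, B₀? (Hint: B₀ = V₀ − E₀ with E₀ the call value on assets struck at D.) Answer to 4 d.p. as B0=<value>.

B0=144.7913

d₁ = [ln(V₀/D) + (r + σ²/2)T] / (σ√T)
   = [ln(212.1292/167.0327) + (0.0293 + 0.5·0.1867²)·3.6040] / (0.1867·√3.6040)
   = [0.239006 + 0.168409] / 0.354435 = 1.149478
d₂ = d₁ − σ√T = 1.149478 − 0.354435 = 0.795043
N(d₁) = 0.874820,  N(d₂) = 0.786706,  e^(−rT) = 0.899787
E₀ = V₀·N(d₁) − D·e^(−rT)·N(d₂)
   = 212.1292·0.874820 − 167.0327·0.899787·0.786706 = 67.337944
B₀ = V₀ − E₀ = 212.1292 − 67.337944 = 144.791256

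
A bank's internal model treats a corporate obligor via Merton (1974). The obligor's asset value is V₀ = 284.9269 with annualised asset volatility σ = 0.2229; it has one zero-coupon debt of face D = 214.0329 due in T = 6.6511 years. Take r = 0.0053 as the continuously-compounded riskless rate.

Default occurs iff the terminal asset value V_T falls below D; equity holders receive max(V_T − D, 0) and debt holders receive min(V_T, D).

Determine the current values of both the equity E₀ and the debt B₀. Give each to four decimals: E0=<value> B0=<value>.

E0=102.9009 B0=182.0260

d₁ = [ln(V₀/D) + (r + σ²/2)T] / (σ√T)
   = [ln(284.9269/214.0329) + (0.0053 + 0.5·0.2229²)·6.6511] / (0.2229·√6.6511)
   = [0.286103 + 0.200479] / 0.574853 = 0.846445
d₂ = d₁ − σ√T = 0.846445 − 0.574853 = 0.271592
N(d₁) = 0.801348,  N(d₂) = 0.607032,  e^(−rT) = 0.965363
E₀ = V₀·N(d₁) − D·e^(−rT)·N(d₂)
   = 284.9269·0.801348 − 214.0329·0.965363·0.607032 = 102.900854
B₀ = V₀ − E₀ = 284.9269 − 102.900854 = 182.026046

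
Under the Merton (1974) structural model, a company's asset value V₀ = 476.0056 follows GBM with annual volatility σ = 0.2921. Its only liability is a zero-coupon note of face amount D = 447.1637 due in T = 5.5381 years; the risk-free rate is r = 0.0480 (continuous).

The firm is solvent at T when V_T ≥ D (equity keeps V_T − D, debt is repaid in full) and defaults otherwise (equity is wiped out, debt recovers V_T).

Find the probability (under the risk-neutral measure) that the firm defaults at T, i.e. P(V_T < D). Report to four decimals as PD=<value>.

d₁ = [ln(V₀/D) + (r + σ²/2)T] / (σ√T)
   = [ln(476.0056/447.1637) + (0.0480 + 0.5·0.2921²)·5.5381] / (0.2921·√5.5381)
   = [0.062505 + 0.502091] / 0.687404 = 0.821345
d₂ = d₁ − σ√T = 0.821345 − 0.687404 = 0.133941
risk-neutral PD = N(−d₂) = N(-0.133941) = 0.446725

PD=0.4467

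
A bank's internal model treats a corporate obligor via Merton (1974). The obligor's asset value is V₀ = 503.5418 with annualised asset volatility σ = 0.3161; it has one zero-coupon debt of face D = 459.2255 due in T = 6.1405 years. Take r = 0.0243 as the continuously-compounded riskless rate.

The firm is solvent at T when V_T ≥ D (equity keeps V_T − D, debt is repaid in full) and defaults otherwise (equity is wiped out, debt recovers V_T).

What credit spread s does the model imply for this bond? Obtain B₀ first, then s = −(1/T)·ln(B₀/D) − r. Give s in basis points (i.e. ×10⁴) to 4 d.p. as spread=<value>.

d₁ = [ln(V₀/D) + (r + σ²/2)T] / (σ√T)
   = [ln(503.5418/459.2255) + (0.0243 + 0.5·0.3161²)·6.1405] / (0.3161·√6.1405)
   = [0.092125 + 0.455991] / 0.783297 = 0.699756
d₂ = d₁ − σ√T = 0.699756 − 0.783297 = -0.083541
N(d₁) = 0.757960,  N(d₂) = 0.466711,  e^(−rT) = 0.861385
E₀ = V₀·N(d₁) − D·e^(−rT)·N(d₂)
   = 503.5418·0.757960 − 459.2255·0.861385·0.466711 = 197.047943
B₀ = V₀ − E₀ = 503.5418 − 197.047943 = 306.493857
spread = −(1/T)·ln(B₀/D) − r = −(1/6.1405)·ln(306.493857/459.2255) − 0.0243 = 0.04154865
in basis points: 0.04154865 × 10⁴ = 415.4865 bp

spread=415.4865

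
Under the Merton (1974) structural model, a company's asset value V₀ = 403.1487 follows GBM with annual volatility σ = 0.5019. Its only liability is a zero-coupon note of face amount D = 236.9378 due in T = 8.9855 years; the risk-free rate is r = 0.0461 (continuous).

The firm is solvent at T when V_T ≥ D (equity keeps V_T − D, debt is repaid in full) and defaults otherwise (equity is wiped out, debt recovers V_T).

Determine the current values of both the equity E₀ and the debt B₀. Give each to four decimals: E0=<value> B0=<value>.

E0=298.8338 B0=104.3149

d₁ = [ln(V₀/D) + (r + σ²/2)T] / (σ√T)
   = [ln(403.1487/236.9378) + (0.0461 + 0.5·0.5019²)·8.9855] / (0.5019·√8.9855)
   = [0.531508 + 1.545971] / 1.504487 = 1.380856
d₂ = d₁ − σ√T = 1.380856 − 1.504487 = -0.123631
N(d₁) = 0.916338,  N(d₂) = 0.450804,  e^(−rT) = 0.660848
E₀ = V₀·N(d₁) − D·e^(−rT)·N(d₂)
   = 403.1487·0.916338 − 236.9378·0.660848·0.450804 = 298.833821
B₀ = V₀ − E₀ = 403.1487 − 298.833821 = 104.314879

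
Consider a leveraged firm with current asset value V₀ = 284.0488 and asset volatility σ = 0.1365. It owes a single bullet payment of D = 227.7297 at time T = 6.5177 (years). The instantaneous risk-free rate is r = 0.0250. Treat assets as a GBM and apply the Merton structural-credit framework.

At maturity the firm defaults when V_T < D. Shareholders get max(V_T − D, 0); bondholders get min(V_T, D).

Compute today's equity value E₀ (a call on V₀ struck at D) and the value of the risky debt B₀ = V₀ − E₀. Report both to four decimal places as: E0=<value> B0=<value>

E0=96.0922 B0=187.9566

d₁ = [ln(V₀/D) + (r + σ²/2)T] / (σ√T)
   = [ln(284.0488/227.7297) + (0.0250 + 0.5·0.1365²)·6.5177] / (0.1365·√6.5177)
   = [0.220987 + 0.223662] / 0.348482 = 1.275961
d₂ = d₁ − σ√T = 1.275961 − 0.348482 = 0.927479
N(d₁) = 0.899015,  N(d₂) = 0.823161,  e^(−rT) = 0.849640
E₀ = V₀·N(d₁) − D·e^(−rT)·N(d₂)
   = 284.0488·0.899015 − 227.7297·0.849640·0.823161 = 96.092200
B₀ = V₀ − E₀ = 284.0488 − 96.092200 = 187.956600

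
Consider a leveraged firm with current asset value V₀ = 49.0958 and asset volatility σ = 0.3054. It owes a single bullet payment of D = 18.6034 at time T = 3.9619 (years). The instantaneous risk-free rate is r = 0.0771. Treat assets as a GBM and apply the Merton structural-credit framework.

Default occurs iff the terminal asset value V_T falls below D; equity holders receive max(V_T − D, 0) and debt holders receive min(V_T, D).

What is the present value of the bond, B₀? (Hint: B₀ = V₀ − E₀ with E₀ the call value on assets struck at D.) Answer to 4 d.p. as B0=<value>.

d₁ = [ln(V₀/D) + (r + σ²/2)T] / (σ√T)
   = [ln(49.0958/18.6034) + (0.0771 + 0.5·0.3054²)·3.9619] / (0.3054·√3.9619)
   = [0.970429 + 0.490224] / 0.607884 = 2.402848
d₂ = d₁ − σ√T = 2.402848 − 0.607884 = 1.794964
N(d₁) = 0.991866,  N(d₂) = 0.963670,  e^(−rT) = 0.736783
E₀ = V₀·N(d₁) − D·e^(−rT)·N(d₂)
   = 49.0958·0.991866 − 18.6034·0.736783·0.963670 = 35.487755
B₀ = V₀ − E₀ = 49.0958 − 35.487755 = 13.608045

B0=13.6080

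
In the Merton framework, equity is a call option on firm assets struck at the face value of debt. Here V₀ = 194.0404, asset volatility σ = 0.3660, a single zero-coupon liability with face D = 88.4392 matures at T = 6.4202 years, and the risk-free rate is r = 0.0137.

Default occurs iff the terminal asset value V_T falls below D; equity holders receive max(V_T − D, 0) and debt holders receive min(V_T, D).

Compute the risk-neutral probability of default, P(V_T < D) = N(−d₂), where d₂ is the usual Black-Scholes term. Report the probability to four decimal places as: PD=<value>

d₁ = [ln(V₀/D) + (r + σ²/2)T] / (σ√T)
   = [ln(194.0404/88.4392) + (0.0137 + 0.5·0.3660²)·6.4202] / (0.3660·√6.4202)
   = [0.785751 + 0.517969] / 0.927375 = 1.405818
d₂ = d₁ − σ√T = 1.405818 − 0.927375 = 0.478443
risk-neutral PD = N(−d₂) = N(-0.478443) = 0.316168

PD=0.3162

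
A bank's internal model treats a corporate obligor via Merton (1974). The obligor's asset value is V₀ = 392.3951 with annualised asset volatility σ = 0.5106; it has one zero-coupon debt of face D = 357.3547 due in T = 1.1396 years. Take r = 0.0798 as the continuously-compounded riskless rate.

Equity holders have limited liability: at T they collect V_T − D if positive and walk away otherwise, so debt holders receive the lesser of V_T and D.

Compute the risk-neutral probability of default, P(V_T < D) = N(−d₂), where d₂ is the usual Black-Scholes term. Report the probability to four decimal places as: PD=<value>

PD=0.4737

d₁ = [ln(V₀/D) + (r + σ²/2)T] / (σ√T)
   = [ln(392.3951/357.3547) + (0.0798 + 0.5·0.5106²)·1.1396] / (0.5106·√1.1396)
   = [0.093540 + 0.239494] / 0.545076 = 0.610987
d₂ = d₁ − σ√T = 0.610987 − 0.545076 = 0.065911
risk-neutral PD = N(−d₂) = N(-0.065911) = 0.473724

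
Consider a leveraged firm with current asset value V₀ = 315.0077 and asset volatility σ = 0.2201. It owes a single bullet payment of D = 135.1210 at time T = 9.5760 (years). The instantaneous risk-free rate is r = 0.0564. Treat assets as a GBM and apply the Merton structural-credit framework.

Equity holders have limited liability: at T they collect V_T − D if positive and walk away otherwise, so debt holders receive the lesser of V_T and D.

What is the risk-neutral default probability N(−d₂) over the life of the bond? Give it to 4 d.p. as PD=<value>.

PD=0.0450

d₁ = [ln(V₀/D) + (r + σ²/2)T] / (σ√T)
   = [ln(315.0077/135.1210) + (0.0564 + 0.5·0.2201²)·9.5760] / (0.2201·√9.5760)
   = [0.846426 + 0.772036] / 0.681102 = 2.376242
d₂ = d₁ − σ√T = 2.376242 − 0.681102 = 1.695140
risk-neutral PD = N(−d₂) = N(-1.695140) = 0.045024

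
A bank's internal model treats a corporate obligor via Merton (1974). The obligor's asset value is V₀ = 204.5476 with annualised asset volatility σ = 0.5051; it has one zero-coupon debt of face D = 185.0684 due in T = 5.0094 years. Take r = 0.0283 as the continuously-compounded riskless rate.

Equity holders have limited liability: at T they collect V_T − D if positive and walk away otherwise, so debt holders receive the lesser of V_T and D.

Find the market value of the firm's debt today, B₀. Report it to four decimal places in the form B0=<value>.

B0=102.8265

d₁ = [ln(V₀/D) + (r + σ²/2)T] / (σ√T)
   = [ln(204.5476/185.0684) + (0.0283 + 0.5·0.5051²)·5.0094] / (0.5051·√5.0094)
   = [0.100075 + 0.780780] / 1.130499 = 0.779174
d₂ = d₁ − σ√T = 0.779174 − 1.130499 = -0.351325
N(d₁) = 0.782061,  N(d₂) = 0.362672,  e^(−rT) = 0.867824
E₀ = V₀·N(d₁) − D·e^(−rT)·N(d₂)
   = 204.5476·0.782061 − 185.0684·0.867824·0.362672 = 101.721135
B₀ = V₀ − E₀ = 204.5476 − 101.721135 = 102.826465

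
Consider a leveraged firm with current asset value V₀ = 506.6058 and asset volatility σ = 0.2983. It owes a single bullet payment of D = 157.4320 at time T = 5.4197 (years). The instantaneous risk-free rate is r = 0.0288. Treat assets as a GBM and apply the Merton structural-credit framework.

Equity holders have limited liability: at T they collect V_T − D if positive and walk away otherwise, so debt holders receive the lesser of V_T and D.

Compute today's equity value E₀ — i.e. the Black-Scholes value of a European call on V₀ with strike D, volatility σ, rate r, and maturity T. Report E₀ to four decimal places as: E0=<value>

E0=373.8007

d₁ = [ln(V₀/D) + (r + σ²/2)T] / (σ√T)
   = [ln(506.6058/157.4320) + (0.0288 + 0.5·0.2983²)·5.4197] / (0.2983·√5.4197)
   = [1.168740 + 0.397218] / 0.694450 = 2.254961
d₂ = d₁ − σ√T = 2.254961 − 0.694450 = 1.560511
N(d₁) = 0.987932,  N(d₂) = 0.940680,  e^(−rT) = 0.855484
E₀ = V₀·N(d₁) − D·e^(−rT)·N(d₂)
   = 506.6058·0.987932 − 157.4320·0.855484·0.940680 = 373.800706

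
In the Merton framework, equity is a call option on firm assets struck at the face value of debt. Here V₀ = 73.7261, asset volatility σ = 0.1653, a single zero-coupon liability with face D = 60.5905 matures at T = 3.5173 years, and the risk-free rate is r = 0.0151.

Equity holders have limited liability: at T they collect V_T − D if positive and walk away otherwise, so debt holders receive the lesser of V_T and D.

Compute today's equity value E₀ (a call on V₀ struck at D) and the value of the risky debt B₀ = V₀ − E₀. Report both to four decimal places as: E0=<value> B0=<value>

E0=18.6599 B0=55.0662

d₁ = [ln(V₀/D) + (r + σ²/2)T] / (σ√T)
   = [ln(73.7261/60.5905) + (0.0151 + 0.5·0.1653²)·3.5173] / (0.1653·√3.5173)
   = [0.196219 + 0.101165] / 0.310011 = 0.959267
d₂ = d₁ − σ√T = 0.959267 − 0.310011 = 0.649255
N(d₁) = 0.831288,  N(d₂) = 0.741913,  e^(−rT) = 0.948275
E₀ = V₀·N(d₁) − D·e^(−rT)·N(d₂)
   = 73.7261·0.831288 − 60.5905·0.948275·0.741913 = 18.659917
B₀ = V₀ − E₀ = 73.7261 − 18.659917 = 55.066183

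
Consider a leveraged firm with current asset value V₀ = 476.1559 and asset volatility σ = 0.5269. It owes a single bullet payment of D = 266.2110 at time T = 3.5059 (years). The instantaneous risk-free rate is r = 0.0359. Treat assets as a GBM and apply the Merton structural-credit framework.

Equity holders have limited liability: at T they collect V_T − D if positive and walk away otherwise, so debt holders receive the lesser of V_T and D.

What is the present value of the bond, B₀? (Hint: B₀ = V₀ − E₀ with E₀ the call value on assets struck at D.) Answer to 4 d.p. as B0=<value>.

B0=191.9859

d₁ = [ln(V₀/D) + (r + σ²/2)T] / (σ√T)
   = [ln(476.1559/266.2110) + (0.0359 + 0.5·0.5269²)·3.5059] / (0.5269·√3.5059)
   = [0.581456 + 0.612522] / 0.986570 = 1.210231
d₂ = d₁ − σ√T = 1.210231 − 0.986570 = 0.223661
N(d₁) = 0.886905,  N(d₂) = 0.588490,  e^(−rT) = 0.881737
E₀ = V₀·N(d₁) − D·e^(−rT)·N(d₂)
   = 476.1559·0.886905 − 266.2110·0.881737·0.588490 = 284.170042
B₀ = V₀ − E₀ = 476.1559 − 284.170042 = 191.985858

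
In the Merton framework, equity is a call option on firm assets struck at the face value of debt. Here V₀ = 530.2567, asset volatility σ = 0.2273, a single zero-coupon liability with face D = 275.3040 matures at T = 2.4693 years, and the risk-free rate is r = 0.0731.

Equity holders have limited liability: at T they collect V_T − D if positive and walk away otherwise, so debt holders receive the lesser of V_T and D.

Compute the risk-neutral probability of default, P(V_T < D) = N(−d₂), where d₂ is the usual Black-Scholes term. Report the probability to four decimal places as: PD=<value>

d₁ = [ln(V₀/D) + (r + σ²/2)T] / (σ√T)
   = [ln(530.2567/275.3040) + (0.0731 + 0.5·0.2273²)·2.4693] / (0.2273·√2.4693)
   = [0.655485 + 0.244294] / 0.357179 = 2.519126
d₂ = d₁ − σ√T = 2.519126 − 0.357179 = 2.161946
risk-neutral PD = N(−d₂) = N(-2.161946) = 0.015311

PD=0.0153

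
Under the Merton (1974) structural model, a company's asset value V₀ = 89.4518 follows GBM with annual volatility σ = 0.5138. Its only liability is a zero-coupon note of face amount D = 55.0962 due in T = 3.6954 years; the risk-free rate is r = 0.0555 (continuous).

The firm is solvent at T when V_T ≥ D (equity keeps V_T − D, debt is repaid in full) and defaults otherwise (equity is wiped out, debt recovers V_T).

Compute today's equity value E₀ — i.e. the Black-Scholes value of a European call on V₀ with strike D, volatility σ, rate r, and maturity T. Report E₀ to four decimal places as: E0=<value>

E0=52.9465

d₁ = [ln(V₀/D) + (r + σ²/2)T] / (σ√T)
   = [ln(89.4518/55.0962) + (0.0555 + 0.5·0.5138²)·3.6954] / (0.5138·√3.6954)
   = [0.484619 + 0.692870] / 0.987699 = 1.192153
d₂ = d₁ − σ√T = 1.192153 − 0.987699 = 0.204454
N(d₁) = 0.883399,  N(d₂) = 0.581000,  e^(−rT) = 0.814570
E₀ = V₀·N(d₁) − D·e^(−rT)·N(d₂)
   = 89.4518·0.883399 − 55.0962·0.814570·0.581000 = 52.946526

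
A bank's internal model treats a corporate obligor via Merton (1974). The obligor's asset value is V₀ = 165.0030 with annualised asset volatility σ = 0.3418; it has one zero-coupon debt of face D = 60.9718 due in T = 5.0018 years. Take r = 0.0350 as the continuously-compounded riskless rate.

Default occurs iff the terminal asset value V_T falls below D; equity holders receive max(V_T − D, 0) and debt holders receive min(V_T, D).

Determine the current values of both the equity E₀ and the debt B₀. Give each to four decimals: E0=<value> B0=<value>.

d₁ = [ln(V₀/D) + (r + σ²/2)T] / (σ√T)
   = [ln(165.0030/60.9718) + (0.0350 + 0.5·0.3418²)·5.0018] / (0.3418·√5.0018)
   = [0.995552 + 0.467236] / 0.764426 = 1.913579
d₂ = d₁ − σ√T = 1.913579 − 0.764426 = 1.149153
N(d₁) = 0.972163,  N(d₂) = 0.874754,  e^(−rT) = 0.839404
E₀ = V₀·N(d₁) − D·e^(−rT)·N(d₂)
   = 165.0030·0.972163 − 60.9718·0.839404·0.874754 = 115.639939
B₀ = V₀ − E₀ = 165.0030 − 115.639939 = 49.363061

E0=115.6399 B0=49.3631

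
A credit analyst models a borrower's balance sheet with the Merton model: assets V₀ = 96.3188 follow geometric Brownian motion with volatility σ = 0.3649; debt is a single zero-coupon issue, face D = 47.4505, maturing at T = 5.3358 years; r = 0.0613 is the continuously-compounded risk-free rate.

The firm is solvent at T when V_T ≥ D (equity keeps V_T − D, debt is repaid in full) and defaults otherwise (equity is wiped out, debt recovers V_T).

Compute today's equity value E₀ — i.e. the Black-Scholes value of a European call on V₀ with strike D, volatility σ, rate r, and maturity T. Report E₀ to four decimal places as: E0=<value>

E0=64.5188

d₁ = [ln(V₀/D) + (r + σ²/2)T] / (σ√T)
   = [ln(96.3188/47.4505) + (0.0613 + 0.5·0.3649²)·5.3358] / (0.3649·√5.3358)
   = [0.707976 + 0.682321] / 0.842895 = 1.649431
d₂ = d₁ − σ√T = 1.649431 − 0.842895 = 0.806535
N(d₁) = 0.950470,  N(d₂) = 0.790033,  e^(−rT) = 0.721023
E₀ = V₀·N(d₁) − D·e^(−rT)·N(d₂)
   = 96.3188·0.950470 − 47.4505·0.721023·0.790033 = 64.518847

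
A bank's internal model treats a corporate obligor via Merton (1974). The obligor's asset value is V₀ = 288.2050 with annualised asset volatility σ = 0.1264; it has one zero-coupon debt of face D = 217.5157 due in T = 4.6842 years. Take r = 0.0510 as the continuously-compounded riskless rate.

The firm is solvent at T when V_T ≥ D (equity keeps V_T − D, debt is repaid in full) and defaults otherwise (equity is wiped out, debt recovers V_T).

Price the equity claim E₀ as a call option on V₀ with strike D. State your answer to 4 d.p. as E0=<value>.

d₁ = [ln(V₀/D) + (r + σ²/2)T] / (σ√T)
   = [ln(288.2050/217.5157) + (0.0510 + 0.5·0.1264²)·4.6842] / (0.1264·√4.6842)
   = [0.281401 + 0.276314] / 0.273568 = 2.038672
d₂ = d₁ − σ√T = 2.038672 − 0.273568 = 1.765105
N(d₁) = 0.979259,  N(d₂) = 0.961227,  e^(−rT) = 0.787498
E₀ = V₀·N(d₁) − D·e^(−rT)·N(d₂)
   = 288.2050·0.979259 − 217.5157·0.787498·0.961227 = 117.575580

E0=117.5756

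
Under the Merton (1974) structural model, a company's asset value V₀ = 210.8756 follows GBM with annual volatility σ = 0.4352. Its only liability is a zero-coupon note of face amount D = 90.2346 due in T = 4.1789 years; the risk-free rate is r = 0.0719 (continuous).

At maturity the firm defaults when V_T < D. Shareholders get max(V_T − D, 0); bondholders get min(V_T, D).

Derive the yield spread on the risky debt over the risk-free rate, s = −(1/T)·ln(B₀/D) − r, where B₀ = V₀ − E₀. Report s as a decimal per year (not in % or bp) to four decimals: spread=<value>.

spread=0.0170

d₁ = [ln(V₀/D) + (r + σ²/2)T] / (σ√T)
   = [ln(210.8756/90.2346) + (0.0719 + 0.5·0.4352²)·4.1789] / (0.4352·√4.1789)
   = [0.848855 + 0.696203] / 0.889651 = 1.736701
d₂ = d₁ − σ√T = 1.736701 − 0.889651 = 0.847049
N(d₁) = 0.958780,  N(d₂) = 0.801516,  e^(−rT) = 0.740475
E₀ = V₀·N(d₁) − D·e^(−rT)·N(d₂)
   = 210.8756·0.958780 − 90.2346·0.740475·0.801516 = 148.628802
B₀ = V₀ − E₀ = 210.8756 − 148.628802 = 62.246798
spread = −(1/T)·ln(B₀/D) − r = −(1/4.1789)·ln(62.246798/90.2346) − 0.0719 = 0.01695253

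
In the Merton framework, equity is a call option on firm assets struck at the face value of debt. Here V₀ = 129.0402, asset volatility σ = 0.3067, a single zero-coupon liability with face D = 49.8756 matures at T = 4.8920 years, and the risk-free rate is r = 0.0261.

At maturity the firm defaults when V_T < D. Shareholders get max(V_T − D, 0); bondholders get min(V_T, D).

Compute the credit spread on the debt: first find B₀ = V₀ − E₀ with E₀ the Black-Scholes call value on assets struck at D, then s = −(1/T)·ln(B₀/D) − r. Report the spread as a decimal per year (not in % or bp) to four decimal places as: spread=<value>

spread=0.0055

d₁ = [ln(V₀/D) + (r + σ²/2)T] / (σ√T)
   = [ln(129.0402/49.8756) + (0.0261 + 0.5·0.3067²)·4.8920] / (0.3067·√4.8920)
   = [0.950592 + 0.357764] / 0.678355 = 1.928719
d₂ = d₁ − σ√T = 1.928719 − 0.678355 = 1.250364
N(d₁) = 0.973117,  N(d₂) = 0.894417,  e^(−rT) = 0.880134
E₀ = V₀·N(d₁) − D·e^(−rT)·N(d₂)
   = 129.0402·0.973117 − 49.8756·0.880134·0.894417 = 86.308832
B₀ = V₀ − E₀ = 129.0402 − 86.308832 = 42.731368
spread = −(1/T)·ln(B₀/D) − r = −(1/4.8920)·ln(42.731368/49.8756) − 0.0261 = 0.00550234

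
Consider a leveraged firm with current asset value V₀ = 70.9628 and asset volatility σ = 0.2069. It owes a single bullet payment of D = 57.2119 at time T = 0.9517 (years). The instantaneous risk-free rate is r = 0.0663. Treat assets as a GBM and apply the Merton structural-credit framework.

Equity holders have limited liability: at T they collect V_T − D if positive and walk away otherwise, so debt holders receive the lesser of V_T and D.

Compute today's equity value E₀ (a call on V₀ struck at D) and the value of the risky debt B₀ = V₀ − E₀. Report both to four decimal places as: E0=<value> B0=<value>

d₁ = [ln(V₀/D) + (r + σ²/2)T] / (σ√T)
   = [ln(70.9628/57.2119) + (0.0663 + 0.5·0.2069²)·0.9517] / (0.2069·√0.9517)
   = [0.215394 + 0.083468] / 0.201842 = 1.480674
d₂ = d₁ − σ√T = 1.480674 − 0.201842 = 1.278833
N(d₁) = 0.930653,  N(d₂) = 0.899522,  e^(−rT) = 0.938852
E₀ = V₀·N(d₁) − D·e^(−rT)·N(d₂)
   = 70.9628·0.930653 − 57.2119·0.938852·0.899522 = 17.725296
B₀ = V₀ − E₀ = 70.9628 − 17.725296 = 53.237504

E0=17.7253 B0=53.2375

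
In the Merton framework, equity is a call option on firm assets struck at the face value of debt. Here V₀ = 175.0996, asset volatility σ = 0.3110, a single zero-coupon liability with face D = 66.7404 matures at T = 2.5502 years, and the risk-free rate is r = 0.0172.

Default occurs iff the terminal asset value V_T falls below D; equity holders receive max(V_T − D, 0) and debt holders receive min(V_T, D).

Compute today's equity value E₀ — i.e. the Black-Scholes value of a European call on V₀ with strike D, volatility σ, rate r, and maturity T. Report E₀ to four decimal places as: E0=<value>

E0=111.6244

d₁ = [ln(V₀/D) + (r + σ²/2)T] / (σ√T)
   = [ln(175.0996/66.7404) + (0.0172 + 0.5·0.3110²)·2.5502] / (0.3110·√2.5502)
   = [0.964544 + 0.167192] / 0.496647 = 2.278757
d₂ = d₁ − σ√T = 2.278757 − 0.496647 = 1.782110
N(d₁) = 0.988659,  N(d₂) = 0.962634,  e^(−rT) = 0.957085
E₀ = V₀·N(d₁) − D·e^(−rT)·N(d₂)
   = 175.0996·0.988659 − 66.7404·0.957085·0.962634 = 111.624400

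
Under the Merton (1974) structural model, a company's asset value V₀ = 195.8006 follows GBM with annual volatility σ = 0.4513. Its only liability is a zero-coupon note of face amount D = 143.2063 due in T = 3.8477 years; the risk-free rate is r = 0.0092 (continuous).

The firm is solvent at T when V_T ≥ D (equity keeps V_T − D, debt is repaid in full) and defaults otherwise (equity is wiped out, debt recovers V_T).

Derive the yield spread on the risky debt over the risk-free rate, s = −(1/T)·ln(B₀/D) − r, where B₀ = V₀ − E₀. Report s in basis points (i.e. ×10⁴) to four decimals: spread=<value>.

spread=693.1499

d₁ = [ln(V₀/D) + (r + σ²/2)T] / (σ√T)
   = [ln(195.8006/143.2063) + (0.0092 + 0.5·0.4513²)·3.8477] / (0.4513·√3.8477)
   = [0.312811 + 0.427233] / 0.885250 = 0.835971
d₂ = d₁ − σ√T = 0.835971 − 0.885250 = -0.049279
N(d₁) = 0.798414,  N(d₂) = 0.480348,  e^(−rT) = 0.965220
E₀ = V₀·N(d₁) − D·e^(−rT)·N(d₂)
   = 195.8006·0.798414 − 143.2063·0.965220·0.480348 = 89.933542
B₀ = V₀ − E₀ = 195.8006 − 89.933542 = 105.867058
spread = −(1/T)·ln(B₀/D) − r = −(1/3.8477)·ln(105.867058/143.2063) − 0.0092 = 0.06931499
in basis points: 0.06931499 × 10⁴ = 693.1499 bp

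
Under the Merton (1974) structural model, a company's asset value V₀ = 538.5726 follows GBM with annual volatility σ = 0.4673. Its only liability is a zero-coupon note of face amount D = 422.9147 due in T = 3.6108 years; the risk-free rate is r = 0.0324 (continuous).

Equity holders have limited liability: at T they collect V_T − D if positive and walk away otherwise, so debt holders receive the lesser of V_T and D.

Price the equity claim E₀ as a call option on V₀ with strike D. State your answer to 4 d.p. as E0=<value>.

d₁ = [ln(V₀/D) + (r + σ²/2)T] / (σ√T)
   = [ln(538.5726/422.9147) + (0.0324 + 0.5·0.4673²)·3.6108] / (0.4673·√3.6108)
   = [0.241752 + 0.511234] / 0.887968 = 0.847987
d₂ = d₁ − σ√T = 0.847987 − 0.887968 = -0.039981
N(d₁) = 0.801777,  N(d₂) = 0.484054,  e^(−rT) = 0.889594
E₀ = V₀·N(d₁) − D·e^(−rT)·N(d₂)
   = 538.5726·0.801777 − 422.9147·0.889594·0.484054 = 249.703360

E0=249.7034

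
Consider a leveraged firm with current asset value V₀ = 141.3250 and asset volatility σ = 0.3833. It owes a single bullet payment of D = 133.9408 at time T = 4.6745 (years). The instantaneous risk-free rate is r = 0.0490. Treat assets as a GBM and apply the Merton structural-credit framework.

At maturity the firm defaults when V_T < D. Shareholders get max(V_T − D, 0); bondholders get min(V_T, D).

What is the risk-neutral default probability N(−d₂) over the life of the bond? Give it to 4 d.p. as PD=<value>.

PD=0.5292

d₁ = [ln(V₀/D) + (r + σ²/2)T] / (σ√T)
   = [ln(141.3250/133.9408) + (0.0490 + 0.5·0.3833²)·4.6745] / (0.3833·√4.6745)
   = [0.053664 + 0.572437] / 0.828717 = 0.755506
d₂ = d₁ − σ√T = 0.755506 − 0.828717 = -0.073211
risk-neutral PD = N(−d₂) = N(0.073211) = 0.529181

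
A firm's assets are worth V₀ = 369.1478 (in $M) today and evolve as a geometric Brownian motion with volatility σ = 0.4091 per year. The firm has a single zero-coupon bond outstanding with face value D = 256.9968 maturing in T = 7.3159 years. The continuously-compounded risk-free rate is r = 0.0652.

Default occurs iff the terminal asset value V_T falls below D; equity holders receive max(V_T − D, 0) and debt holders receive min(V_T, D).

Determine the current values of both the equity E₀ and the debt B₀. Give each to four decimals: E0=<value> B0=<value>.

d₁ = [ln(V₀/D) + (r + σ²/2)T] / (σ√T)
   = [ln(369.1478/256.9968) + (0.0652 + 0.5·0.4091²)·7.3159] / (0.4091·√7.3159)
   = [0.362133 + 1.089201] / 1.106530 = 1.311609
d₂ = d₁ − σ√T = 1.311609 − 1.106530 = 0.205078
N(d₁) = 0.905174,  N(d₂) = 0.581245,  e^(−rT) = 0.620645
E₀ = V₀·N(d₁) − D·e^(−rT)·N(d₂)
   = 369.1478·0.905174 − 256.9968·0.620645·0.581245 = 241.432319
B₀ = V₀ − E₀ = 369.1478 − 241.432319 = 127.715481

E0=241.4323 B0=127.7155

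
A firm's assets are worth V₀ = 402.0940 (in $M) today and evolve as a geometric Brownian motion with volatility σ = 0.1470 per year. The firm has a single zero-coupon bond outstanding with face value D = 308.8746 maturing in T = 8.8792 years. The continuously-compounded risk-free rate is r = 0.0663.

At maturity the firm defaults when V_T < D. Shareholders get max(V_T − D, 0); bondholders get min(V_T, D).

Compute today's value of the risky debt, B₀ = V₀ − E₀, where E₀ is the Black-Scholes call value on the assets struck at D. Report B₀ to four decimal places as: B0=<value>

d₁ = [ln(V₀/D) + (r + σ²/2)T] / (σ√T)
   = [ln(402.0940/308.8746) + (0.0663 + 0.5·0.1470²)·8.8792] / (0.1470·√8.8792)
   = [0.263751 + 0.684626] / 0.438030 = 2.165094
d₂ = d₁ − σ√T = 2.165094 − 0.438030 = 1.727063
N(d₁) = 0.984810,  N(d₂) = 0.957922,  e^(−rT) = 0.555053
E₀ = V₀·N(d₁) − D·e^(−rT)·N(d₂)
   = 402.0940·0.984810 − 308.8746·0.555053·0.957922 = 231.758151
B₀ = V₀ − E₀ = 402.0940 − 231.758151 = 170.335849

B0=170.3358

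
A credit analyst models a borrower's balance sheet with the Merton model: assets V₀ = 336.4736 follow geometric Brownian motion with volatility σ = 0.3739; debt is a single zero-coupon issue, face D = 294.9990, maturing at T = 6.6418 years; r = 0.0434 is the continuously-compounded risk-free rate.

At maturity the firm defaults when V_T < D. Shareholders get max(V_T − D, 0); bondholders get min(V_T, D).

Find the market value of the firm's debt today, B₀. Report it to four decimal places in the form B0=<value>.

d₁ = [ln(V₀/D) + (r + σ²/2)T] / (σ√T)
   = [ln(336.4736/294.9990) + (0.0434 + 0.5·0.3739²)·6.6418] / (0.3739·√6.6418)
   = [0.131548 + 0.752520] / 0.963603 = 0.917460
d₂ = d₁ − σ√T = 0.917460 − 0.963603 = -0.046143
N(d₁) = 0.820549,  N(d₂) = 0.481598,  e^(−rT) = 0.749571
E₀ = V₀·N(d₁) − D·e^(−rT)·N(d₂)
   = 336.4736·0.820549 − 294.9990·0.749571·0.481598 = 169.600888
B₀ = V₀ − E₀ = 336.4736 − 169.600888 = 166.872712

B0=166.8727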